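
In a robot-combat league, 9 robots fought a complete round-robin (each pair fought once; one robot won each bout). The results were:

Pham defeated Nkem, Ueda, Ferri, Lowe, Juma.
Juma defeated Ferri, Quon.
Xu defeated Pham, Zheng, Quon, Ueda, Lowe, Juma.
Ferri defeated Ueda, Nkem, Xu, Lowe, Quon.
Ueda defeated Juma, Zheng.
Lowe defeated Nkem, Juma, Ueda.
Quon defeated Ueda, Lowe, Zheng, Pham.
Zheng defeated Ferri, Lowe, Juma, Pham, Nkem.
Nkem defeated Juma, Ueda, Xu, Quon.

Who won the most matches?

Xu

Win totals: Juma 2, Lowe 3, Quon 4, Nkem 4, Zheng 5, Pham 5, Xu 6, Ueda 2, Ferri 5.
Xu leads with 6 wins (next highest: 5).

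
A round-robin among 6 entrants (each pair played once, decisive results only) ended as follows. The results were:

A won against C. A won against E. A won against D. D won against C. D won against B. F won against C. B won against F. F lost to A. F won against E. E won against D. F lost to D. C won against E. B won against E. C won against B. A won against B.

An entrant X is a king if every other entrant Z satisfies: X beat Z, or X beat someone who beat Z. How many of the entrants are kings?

1

A reaches everyone (king).
B cannot reach A in two steps.
C cannot reach A in two steps.
D cannot reach A in two steps.
E cannot reach A in two steps.
F cannot reach A in two steps.
Kings: A — 1.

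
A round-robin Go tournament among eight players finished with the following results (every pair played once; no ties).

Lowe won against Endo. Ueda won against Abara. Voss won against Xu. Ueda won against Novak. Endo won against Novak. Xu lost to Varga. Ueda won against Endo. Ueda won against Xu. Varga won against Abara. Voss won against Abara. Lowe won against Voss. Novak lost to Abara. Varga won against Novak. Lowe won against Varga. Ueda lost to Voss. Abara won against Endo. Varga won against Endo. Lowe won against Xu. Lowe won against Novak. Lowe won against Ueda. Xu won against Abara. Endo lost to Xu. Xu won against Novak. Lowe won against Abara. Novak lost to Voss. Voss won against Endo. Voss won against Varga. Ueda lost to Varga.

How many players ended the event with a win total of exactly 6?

Win totals: Ueda 4, Lowe 7, Endo 1, Varga 5, Novak 0, Voss 6, Abara 2, Xu 3.
Exactly 6: Voss — 1 player.

1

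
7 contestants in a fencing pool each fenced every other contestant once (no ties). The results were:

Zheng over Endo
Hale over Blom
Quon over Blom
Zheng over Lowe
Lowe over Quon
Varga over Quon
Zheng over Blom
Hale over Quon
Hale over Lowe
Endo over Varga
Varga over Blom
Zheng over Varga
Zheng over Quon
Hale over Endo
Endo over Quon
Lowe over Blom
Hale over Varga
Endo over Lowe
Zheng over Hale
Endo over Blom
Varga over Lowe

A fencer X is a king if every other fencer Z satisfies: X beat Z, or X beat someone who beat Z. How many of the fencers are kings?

1

Hale cannot reach Zheng in two steps.
Zheng reaches everyone (king).
Endo cannot reach Hale, Zheng in two steps.
Lowe cannot reach Hale, Zheng, Endo, Varga in two steps.
Blom cannot reach Hale, Zheng, Endo, Lowe, Quon, Varga in two steps.
Quon cannot reach Hale, Zheng, Endo, Lowe, Varga in two steps.
Varga cannot reach Hale, Zheng, Endo in two steps.
Kings: Zheng — 1.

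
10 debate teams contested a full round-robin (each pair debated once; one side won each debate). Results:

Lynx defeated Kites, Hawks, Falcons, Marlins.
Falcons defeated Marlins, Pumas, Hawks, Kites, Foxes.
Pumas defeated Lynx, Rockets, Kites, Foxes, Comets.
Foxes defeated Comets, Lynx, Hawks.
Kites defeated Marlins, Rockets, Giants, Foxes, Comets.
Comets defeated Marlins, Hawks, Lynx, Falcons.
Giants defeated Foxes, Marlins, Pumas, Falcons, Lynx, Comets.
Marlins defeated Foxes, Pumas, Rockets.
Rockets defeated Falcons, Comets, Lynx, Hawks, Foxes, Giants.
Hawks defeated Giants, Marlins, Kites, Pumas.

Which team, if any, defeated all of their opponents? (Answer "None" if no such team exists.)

Highest win total is Rockets with 6 (out of 9 possible).
Rockets lost to Kites, Marlins, Pumas, so no team went undefeated.

None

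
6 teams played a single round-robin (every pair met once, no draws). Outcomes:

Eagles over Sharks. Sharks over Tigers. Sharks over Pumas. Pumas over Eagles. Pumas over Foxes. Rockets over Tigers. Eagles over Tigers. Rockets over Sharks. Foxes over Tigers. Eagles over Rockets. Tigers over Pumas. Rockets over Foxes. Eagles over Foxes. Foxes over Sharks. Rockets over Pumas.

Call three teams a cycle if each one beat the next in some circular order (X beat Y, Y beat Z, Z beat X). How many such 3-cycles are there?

5

Of the C(6,3) = 20 triples, the cyclic ones are: {Foxes, Pumas, Sharks}; {Foxes, Pumas, Tigers}; {Rockets, Pumas, Eagles}; {Pumas, Sharks, Eagles}; {Pumas, Eagles, Tigers}.
That is 5.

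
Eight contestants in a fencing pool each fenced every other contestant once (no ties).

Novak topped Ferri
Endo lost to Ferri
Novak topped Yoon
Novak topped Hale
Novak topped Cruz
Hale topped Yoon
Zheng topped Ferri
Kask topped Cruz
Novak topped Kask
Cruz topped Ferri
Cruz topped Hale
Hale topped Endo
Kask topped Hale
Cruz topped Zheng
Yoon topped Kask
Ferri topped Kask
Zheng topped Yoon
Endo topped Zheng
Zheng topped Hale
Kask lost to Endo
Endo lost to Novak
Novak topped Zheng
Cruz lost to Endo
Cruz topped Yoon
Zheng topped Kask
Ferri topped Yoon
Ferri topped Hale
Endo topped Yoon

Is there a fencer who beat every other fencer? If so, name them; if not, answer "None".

Novak

Novak has 7 wins out of 7 opponents — a perfect record.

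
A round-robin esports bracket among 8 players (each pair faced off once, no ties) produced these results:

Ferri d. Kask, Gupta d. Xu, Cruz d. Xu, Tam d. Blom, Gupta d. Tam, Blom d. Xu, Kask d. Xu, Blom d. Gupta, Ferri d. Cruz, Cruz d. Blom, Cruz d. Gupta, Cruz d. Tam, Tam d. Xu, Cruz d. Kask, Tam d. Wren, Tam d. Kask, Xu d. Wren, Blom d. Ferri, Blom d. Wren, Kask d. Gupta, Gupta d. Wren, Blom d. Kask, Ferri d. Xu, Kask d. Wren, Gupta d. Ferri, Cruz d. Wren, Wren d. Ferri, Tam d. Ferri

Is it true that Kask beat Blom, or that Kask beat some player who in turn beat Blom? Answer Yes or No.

No

Kask did not beat Blom directly.
Kask beat Wren, Gupta, Xu, but each of them lost to Blom. No two-step path.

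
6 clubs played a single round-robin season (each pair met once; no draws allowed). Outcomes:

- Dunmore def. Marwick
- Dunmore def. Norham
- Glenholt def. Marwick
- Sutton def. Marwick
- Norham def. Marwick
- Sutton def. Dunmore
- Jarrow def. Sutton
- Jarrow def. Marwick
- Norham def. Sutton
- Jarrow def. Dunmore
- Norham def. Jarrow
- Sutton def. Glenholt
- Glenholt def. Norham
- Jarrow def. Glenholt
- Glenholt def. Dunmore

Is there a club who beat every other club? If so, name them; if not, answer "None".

Highest win total is Jarrow with 4 (out of 5 possible).
Jarrow lost to Norham, so no club went undefeated.

None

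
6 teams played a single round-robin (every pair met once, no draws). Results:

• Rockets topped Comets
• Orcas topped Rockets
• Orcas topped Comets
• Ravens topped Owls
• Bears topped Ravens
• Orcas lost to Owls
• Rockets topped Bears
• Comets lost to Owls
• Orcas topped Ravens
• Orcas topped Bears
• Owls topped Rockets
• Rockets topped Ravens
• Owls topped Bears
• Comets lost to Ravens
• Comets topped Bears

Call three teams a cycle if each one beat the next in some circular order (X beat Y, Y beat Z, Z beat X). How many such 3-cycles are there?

4

Win totals: Bears 1, Owls 4, Ravens 2, Rockets 3, Orcas 4, Comets 1.
A team with w wins dominates both others in C(w,2) triples; summing gives 0 + 6 + 1 + 3 + 6 + 0 = 16 transitive triples.
Total triples C(6,3) = 20, so cyclic triples = 20 − 16 = 4.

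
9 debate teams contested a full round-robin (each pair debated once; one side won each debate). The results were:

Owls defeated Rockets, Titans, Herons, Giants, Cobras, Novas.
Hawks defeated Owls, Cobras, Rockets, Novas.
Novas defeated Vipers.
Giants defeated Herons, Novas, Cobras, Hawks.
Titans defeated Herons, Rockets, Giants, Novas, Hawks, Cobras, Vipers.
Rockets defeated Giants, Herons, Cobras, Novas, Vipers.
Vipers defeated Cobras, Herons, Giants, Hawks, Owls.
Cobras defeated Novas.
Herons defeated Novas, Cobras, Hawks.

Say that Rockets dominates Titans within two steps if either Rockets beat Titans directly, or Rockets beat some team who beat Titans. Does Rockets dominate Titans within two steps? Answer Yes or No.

Rockets did not beat Titans directly.
Rockets beat Vipers, Giants, Herons, Novas, Cobras, but each of them lost to Titans. No two-step path.

No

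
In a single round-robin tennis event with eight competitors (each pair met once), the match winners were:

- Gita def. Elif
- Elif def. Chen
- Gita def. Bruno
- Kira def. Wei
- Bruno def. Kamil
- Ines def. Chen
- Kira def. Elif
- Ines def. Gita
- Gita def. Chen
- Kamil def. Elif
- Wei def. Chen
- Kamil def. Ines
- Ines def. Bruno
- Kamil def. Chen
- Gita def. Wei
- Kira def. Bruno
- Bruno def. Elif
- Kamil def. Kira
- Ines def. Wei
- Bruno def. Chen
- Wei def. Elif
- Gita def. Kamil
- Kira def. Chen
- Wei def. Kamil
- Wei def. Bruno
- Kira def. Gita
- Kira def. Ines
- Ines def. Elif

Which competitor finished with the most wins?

Win totals: Chen 0, Wei 4, Kamil 4, Elif 1, Gita 5, Ines 5, Bruno 3, Kira 6.
Kira leads with 6 wins (next highest: 5).

Kira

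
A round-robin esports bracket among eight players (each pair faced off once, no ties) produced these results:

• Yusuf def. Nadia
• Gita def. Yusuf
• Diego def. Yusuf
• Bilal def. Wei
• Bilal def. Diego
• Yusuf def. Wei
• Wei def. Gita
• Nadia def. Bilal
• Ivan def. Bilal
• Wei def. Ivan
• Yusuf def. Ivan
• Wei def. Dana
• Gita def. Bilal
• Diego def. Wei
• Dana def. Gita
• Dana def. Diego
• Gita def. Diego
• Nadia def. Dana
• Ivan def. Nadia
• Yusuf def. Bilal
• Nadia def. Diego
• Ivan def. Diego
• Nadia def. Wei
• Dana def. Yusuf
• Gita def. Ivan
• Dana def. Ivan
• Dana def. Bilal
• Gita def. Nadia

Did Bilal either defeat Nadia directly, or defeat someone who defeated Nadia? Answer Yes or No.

No

Bilal did not beat Nadia directly.
Bilal beat Wei, Diego, but each of them lost to Nadia. No two-step path.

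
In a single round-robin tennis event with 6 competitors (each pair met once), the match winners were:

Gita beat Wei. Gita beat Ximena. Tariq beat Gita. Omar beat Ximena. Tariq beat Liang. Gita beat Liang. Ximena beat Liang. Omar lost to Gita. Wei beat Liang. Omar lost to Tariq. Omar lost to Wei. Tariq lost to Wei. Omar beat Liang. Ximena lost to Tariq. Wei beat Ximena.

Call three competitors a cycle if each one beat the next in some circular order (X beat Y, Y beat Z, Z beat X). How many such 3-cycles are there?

Win totals: Omar 2, Ximena 1, Liang 0, Wei 4, Tariq 4, Gita 4.
A competitor with w wins dominates both others in C(w,2) triples; summing gives 1 + 0 + 0 + 6 + 6 + 6 = 19 transitive triples.
Total triples C(6,3) = 20, so cyclic triples = 20 − 19 = 1.

1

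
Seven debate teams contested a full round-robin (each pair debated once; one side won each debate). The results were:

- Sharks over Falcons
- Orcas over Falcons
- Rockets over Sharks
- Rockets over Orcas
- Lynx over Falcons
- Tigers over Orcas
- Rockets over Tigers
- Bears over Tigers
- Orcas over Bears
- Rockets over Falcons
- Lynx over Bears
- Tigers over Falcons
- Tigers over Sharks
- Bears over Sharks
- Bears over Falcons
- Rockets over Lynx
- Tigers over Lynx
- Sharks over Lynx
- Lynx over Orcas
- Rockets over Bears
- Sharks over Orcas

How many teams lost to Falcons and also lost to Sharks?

0

Falcons beat: no one.
Sharks beat: Lynx, Orcas, Falcons.
No one was beaten by both.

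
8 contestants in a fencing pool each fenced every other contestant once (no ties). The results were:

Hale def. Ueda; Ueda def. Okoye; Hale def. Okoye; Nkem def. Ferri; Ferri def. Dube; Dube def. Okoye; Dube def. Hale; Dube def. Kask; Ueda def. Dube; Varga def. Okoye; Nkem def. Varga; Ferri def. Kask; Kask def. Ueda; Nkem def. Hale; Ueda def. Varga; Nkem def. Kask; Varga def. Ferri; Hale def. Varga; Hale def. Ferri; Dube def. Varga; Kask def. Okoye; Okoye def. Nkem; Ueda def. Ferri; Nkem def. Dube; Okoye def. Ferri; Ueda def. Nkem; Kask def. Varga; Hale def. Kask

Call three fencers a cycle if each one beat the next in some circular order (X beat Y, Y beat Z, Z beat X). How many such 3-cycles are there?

Win totals: Hale 5, Ueda 5, Nkem 5, Varga 2, Okoye 2, Dube 4, Kask 3, Ferri 2.
A fencer with w wins dominates both others in C(w,2) triples; summing gives 10 + 10 + 10 + 1 + 1 + 6 + 3 + 1 = 42 transitive triples.
Total triples C(8,3) = 56, so cyclic triples = 56 − 42 = 14.

14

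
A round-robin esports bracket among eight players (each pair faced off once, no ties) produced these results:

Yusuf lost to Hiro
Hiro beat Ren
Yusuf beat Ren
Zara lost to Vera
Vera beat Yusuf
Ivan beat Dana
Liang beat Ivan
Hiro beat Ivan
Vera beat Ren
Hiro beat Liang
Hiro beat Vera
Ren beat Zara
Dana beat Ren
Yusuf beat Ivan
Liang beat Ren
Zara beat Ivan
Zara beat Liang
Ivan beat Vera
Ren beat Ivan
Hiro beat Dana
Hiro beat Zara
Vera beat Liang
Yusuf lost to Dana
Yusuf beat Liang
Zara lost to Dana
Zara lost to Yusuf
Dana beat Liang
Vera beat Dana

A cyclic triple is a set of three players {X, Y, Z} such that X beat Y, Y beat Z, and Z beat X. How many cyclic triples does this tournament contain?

9

Win totals: Dana 4, Ren 2, Zara 2, Liang 2, Vera 5, Hiro 7, Ivan 2, Yusuf 4.
A player with w wins dominates both others in C(w,2) triples; summing gives 6 + 1 + 1 + 1 + 10 + 21 + 1 + 6 = 47 transitive triples.
Total triples C(8,3) = 56, so cyclic triples = 56 − 47 = 9.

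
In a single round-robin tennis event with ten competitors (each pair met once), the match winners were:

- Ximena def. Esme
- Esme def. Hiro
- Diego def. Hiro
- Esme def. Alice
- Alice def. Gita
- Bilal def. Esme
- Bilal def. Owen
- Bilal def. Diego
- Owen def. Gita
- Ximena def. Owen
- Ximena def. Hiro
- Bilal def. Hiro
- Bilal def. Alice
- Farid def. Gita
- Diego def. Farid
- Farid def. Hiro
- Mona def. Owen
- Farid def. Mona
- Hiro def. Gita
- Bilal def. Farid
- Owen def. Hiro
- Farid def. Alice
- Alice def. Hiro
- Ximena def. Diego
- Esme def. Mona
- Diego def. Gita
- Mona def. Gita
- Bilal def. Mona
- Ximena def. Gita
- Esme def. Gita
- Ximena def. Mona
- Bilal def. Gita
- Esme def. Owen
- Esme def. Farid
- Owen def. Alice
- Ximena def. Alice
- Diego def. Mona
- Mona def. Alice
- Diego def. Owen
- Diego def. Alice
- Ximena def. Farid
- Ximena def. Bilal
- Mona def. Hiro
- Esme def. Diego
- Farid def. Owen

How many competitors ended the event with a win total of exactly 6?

1

Win totals: Hiro 1, Diego 6, Mona 4, Gita 0, Ximena 9, Bilal 8, Farid 5, Esme 7, Owen 3, Alice 2.
Exactly 6: Diego — 1 competitor.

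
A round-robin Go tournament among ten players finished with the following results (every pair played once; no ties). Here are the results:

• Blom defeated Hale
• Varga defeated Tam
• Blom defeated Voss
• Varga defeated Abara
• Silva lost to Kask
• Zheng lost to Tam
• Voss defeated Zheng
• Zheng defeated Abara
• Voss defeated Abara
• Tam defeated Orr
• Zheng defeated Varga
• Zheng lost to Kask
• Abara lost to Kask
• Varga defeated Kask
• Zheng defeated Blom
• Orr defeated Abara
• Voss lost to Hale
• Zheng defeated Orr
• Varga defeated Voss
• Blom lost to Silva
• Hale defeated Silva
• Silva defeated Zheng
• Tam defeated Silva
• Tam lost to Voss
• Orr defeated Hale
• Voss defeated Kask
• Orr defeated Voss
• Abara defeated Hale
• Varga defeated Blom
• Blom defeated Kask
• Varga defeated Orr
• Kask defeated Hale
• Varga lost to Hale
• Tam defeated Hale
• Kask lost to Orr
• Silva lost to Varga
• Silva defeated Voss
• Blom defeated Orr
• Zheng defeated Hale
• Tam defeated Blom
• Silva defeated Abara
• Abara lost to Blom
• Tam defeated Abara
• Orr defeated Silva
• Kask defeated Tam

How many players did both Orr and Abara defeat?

Orr beat: Voss, Abara, Kask, Hale, Silva.
Abara beat: Hale.
Both beat: Hale — 1.

1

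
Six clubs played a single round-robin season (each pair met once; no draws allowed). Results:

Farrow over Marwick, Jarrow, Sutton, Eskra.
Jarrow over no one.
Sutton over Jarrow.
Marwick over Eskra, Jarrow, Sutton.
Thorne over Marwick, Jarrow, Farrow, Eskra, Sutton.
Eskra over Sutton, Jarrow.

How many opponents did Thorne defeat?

Thorne's results: beat Farrow, Eskra, Sutton, Marwick, Jarrow; lost to no one.
That is 5 wins.

5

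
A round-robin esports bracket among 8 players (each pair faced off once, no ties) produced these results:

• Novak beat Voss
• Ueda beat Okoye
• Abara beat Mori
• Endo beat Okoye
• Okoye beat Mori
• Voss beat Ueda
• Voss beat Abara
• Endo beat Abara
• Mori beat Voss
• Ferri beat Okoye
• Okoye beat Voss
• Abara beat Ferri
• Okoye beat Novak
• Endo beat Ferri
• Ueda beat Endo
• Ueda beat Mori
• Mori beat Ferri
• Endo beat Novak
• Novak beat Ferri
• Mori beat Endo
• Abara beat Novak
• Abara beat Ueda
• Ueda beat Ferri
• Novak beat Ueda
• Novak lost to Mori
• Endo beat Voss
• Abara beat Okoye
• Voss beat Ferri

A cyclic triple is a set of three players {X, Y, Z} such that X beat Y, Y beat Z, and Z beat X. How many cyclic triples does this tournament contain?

Win totals: Novak 3, Ueda 4, Ferri 1, Endo 5, Okoye 3, Mori 4, Abara 5, Voss 3.
A player with w wins dominates both others in C(w,2) triples; summing gives 3 + 6 + 0 + 10 + 3 + 6 + 10 + 3 = 41 transitive triples.
Total triples C(8,3) = 56, so cyclic triples = 56 − 41 = 15.

15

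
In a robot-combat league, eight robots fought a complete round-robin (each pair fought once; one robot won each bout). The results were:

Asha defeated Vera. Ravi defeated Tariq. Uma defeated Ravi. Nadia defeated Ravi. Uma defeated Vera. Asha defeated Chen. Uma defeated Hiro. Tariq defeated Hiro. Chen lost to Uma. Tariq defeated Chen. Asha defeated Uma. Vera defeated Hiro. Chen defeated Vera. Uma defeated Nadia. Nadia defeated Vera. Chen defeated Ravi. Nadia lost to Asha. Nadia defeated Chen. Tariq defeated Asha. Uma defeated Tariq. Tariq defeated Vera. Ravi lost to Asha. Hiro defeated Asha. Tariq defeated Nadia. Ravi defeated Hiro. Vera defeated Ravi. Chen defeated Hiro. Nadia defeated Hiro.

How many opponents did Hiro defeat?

Hiro's results: beat Asha; lost to Uma, Tariq, Chen, Ravi, Vera, Nadia.
That is 1 win.

1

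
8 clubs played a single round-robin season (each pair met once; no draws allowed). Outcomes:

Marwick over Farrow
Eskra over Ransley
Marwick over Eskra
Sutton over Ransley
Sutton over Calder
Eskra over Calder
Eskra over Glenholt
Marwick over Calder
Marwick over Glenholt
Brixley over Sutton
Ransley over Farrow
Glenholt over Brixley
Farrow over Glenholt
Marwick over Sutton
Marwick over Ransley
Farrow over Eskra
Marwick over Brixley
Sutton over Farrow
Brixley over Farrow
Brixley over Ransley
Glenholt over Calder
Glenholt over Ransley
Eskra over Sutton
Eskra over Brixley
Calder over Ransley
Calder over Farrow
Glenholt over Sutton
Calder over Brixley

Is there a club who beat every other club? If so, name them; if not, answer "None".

Marwick

Marwick has 7 wins out of 7 opponents — a perfect record.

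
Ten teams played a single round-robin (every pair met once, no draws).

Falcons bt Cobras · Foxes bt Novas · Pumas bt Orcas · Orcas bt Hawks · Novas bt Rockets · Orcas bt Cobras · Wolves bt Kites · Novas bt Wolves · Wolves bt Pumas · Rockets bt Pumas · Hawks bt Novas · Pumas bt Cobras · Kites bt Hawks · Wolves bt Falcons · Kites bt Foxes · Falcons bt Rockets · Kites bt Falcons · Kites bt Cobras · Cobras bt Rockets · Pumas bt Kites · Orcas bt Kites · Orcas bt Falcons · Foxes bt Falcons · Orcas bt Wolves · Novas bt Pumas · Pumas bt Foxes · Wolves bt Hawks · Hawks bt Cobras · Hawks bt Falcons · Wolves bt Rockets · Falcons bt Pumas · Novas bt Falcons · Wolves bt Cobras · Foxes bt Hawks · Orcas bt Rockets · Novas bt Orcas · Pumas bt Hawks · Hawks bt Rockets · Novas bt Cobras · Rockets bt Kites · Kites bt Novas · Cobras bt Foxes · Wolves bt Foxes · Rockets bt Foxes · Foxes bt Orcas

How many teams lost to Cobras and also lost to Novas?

Cobras beat: Rockets, Foxes.
Novas beat: Rockets, Pumas, Wolves, Orcas, Cobras, Falcons.
Both beat: Rockets — 1.

1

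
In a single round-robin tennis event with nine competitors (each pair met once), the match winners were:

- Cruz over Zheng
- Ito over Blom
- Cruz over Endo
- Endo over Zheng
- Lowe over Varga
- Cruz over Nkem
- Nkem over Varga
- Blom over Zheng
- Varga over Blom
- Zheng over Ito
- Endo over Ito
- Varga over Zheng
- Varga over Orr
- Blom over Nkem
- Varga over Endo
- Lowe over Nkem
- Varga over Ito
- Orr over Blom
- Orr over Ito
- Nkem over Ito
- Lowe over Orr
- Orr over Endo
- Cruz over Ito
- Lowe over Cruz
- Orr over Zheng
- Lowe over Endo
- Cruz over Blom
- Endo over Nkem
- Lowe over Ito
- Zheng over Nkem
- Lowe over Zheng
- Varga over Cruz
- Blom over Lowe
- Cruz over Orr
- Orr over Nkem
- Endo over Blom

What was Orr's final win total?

5

Orr's results: beat Ito, Zheng, Endo, Blom, Nkem; lost to Varga, Lowe, Cruz.
That is 5 wins.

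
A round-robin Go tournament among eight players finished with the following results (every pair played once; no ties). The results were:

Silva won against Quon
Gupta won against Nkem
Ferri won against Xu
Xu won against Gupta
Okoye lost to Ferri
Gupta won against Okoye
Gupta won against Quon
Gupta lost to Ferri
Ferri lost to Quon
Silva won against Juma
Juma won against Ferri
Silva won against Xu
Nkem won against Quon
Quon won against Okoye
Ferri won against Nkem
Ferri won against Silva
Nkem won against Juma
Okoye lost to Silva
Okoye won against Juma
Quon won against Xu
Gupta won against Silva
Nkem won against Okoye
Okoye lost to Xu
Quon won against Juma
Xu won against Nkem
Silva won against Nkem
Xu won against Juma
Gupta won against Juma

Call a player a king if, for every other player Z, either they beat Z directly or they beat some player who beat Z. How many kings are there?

Ferri reaches everyone (king).
Quon reaches everyone (king).
Juma cannot reach Quon in two steps.
Silva reaches everyone (king).
Nkem cannot reach Silva, Gupta in two steps.
Okoye cannot reach Quon, Silva, Nkem, Xu, Gupta in two steps.
Xu reaches everyone (king).
Gupta reaches everyone (king).
Kings: Ferri, Quon, Silva, Xu, Gupta — 5.

5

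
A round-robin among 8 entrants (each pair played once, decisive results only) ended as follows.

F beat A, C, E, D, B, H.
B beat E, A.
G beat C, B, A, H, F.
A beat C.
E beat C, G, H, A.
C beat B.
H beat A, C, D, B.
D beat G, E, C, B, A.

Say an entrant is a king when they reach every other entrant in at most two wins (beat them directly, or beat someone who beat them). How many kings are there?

A cannot reach D, E, F, G, H in two steps.
B cannot reach D, F in two steps.
C cannot reach D, F, G, H in two steps.
D reaches everyone (king).
E reaches everyone (king).
F reaches everyone (king).
G reaches everyone (king).
H cannot reach F in two steps.
Kings: D, E, F, G — 4.

4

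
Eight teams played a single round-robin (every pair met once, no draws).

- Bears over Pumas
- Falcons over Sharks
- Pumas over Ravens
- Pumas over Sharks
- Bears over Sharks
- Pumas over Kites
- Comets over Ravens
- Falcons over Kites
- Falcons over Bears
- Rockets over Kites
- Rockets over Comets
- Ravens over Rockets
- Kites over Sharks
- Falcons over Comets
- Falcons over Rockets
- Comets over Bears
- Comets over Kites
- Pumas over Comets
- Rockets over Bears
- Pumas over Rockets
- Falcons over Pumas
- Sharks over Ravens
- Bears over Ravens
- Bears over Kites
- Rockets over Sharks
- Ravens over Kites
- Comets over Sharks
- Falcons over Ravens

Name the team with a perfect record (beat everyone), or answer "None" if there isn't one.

Falcons has 7 wins out of 7 opponents — a perfect record.

Falcons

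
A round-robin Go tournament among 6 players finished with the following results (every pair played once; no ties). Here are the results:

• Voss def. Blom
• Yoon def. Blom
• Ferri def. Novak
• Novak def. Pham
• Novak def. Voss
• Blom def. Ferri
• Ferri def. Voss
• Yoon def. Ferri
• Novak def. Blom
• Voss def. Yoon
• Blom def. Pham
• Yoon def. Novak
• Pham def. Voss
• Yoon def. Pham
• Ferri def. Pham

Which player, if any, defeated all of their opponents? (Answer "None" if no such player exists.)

None

Highest win total is Yoon with 4 (out of 5 possible).
Yoon lost to Voss, so no player went undefeated.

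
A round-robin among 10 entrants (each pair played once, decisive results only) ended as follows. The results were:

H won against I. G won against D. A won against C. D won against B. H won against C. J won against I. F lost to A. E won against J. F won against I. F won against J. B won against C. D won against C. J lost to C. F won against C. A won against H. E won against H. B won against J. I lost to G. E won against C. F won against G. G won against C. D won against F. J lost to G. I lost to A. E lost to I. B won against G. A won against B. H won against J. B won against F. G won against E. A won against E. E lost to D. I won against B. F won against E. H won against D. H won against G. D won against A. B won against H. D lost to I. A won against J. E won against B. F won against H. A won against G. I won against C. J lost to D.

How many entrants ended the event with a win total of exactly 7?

0

Win totals: A 8, B 5, C 1, D 6, E 4, F 6, G 5, H 5, I 4, J 1.
No entrant has exactly 7 wins.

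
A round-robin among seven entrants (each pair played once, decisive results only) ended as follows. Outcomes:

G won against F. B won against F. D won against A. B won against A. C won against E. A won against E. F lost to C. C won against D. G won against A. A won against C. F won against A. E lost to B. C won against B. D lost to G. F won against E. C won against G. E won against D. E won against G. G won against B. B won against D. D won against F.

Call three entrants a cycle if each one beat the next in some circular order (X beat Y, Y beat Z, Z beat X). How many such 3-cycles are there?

9

Win totals: A 2, B 4, C 5, D 2, E 2, F 2, G 4.
An entrant with w wins dominates both others in C(w,2) triples; summing gives 1 + 6 + 10 + 1 + 1 + 1 + 6 = 26 transitive triples.
Total triples C(7,3) = 35, so cyclic triples = 35 − 26 = 9.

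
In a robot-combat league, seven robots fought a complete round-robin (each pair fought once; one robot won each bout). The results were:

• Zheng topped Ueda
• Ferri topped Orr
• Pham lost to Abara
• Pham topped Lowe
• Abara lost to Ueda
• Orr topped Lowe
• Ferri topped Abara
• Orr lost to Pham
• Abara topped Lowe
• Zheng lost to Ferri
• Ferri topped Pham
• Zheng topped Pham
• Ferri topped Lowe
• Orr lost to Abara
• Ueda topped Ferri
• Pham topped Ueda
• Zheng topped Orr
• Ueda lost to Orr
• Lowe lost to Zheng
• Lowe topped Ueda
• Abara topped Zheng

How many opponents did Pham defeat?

Pham's results: beat Orr, Lowe, Ueda; lost to Ferri, Zheng, Abara.
That is 3 wins.

3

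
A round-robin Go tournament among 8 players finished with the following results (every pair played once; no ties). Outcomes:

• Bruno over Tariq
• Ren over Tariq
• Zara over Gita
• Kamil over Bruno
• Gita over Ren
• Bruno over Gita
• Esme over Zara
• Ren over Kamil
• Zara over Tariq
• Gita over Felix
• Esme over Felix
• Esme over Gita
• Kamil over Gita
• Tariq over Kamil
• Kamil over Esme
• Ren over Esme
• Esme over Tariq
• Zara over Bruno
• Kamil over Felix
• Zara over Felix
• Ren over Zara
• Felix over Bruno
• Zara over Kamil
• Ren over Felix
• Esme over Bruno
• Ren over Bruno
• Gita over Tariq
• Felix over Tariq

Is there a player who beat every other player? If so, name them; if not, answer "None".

Highest win total is Ren with 6 (out of 7 possible).
Ren lost to Gita, so no player went undefeated.

None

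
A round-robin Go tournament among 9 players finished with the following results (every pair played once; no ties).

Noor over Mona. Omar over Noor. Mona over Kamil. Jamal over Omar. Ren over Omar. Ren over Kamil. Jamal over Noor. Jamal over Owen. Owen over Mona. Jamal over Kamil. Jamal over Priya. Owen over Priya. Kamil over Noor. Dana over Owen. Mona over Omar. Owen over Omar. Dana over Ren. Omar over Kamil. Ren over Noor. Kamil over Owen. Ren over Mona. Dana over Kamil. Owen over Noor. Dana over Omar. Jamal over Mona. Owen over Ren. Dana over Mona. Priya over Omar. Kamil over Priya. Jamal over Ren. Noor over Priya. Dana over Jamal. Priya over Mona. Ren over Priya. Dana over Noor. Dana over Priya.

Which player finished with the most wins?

Dana

Win totals: Kamil 3, Omar 2, Priya 2, Owen 5, Mona 2, Dana 8, Noor 2, Ren 5, Jamal 7.
Dana leads with 8 wins (next highest: 7).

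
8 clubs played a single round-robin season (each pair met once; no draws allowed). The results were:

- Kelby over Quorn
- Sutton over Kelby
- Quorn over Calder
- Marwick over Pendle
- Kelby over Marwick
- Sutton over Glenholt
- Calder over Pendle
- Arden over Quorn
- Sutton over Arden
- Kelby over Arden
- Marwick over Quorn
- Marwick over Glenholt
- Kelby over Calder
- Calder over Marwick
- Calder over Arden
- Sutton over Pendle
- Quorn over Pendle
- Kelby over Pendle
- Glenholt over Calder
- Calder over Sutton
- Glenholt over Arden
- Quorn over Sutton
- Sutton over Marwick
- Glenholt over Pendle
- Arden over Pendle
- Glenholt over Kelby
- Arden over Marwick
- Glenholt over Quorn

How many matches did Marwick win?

3

Marwick's results: beat Quorn, Glenholt, Pendle; lost to Arden, Sutton, Kelby, Calder.
That is 3 wins.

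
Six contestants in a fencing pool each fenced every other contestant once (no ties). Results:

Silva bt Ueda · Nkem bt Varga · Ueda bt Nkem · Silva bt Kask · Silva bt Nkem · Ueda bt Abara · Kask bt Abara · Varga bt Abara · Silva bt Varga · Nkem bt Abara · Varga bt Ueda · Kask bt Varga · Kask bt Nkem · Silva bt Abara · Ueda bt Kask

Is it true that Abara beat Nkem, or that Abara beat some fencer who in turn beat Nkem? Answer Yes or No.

No

Abara did not beat Nkem directly.
Abara beat no one, so there is no intermediate fencer.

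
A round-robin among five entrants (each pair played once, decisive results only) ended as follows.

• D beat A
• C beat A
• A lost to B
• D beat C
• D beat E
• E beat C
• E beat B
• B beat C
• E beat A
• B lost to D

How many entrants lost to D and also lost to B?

D beat: A, B, C, E.
B beat: A, C.
Both beat: A, C — 2.

2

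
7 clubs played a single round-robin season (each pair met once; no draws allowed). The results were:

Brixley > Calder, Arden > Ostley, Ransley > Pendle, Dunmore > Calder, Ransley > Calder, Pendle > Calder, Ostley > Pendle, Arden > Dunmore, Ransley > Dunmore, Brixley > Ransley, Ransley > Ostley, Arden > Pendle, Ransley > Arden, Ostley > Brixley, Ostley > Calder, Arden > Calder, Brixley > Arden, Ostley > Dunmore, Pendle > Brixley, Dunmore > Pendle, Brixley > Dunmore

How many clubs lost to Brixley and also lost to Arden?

2

Brixley beat: Calder, Ransley, Dunmore, Arden.
Arden beat: Calder, Dunmore, Ostley, Pendle.
Both beat: Calder, Dunmore — 2.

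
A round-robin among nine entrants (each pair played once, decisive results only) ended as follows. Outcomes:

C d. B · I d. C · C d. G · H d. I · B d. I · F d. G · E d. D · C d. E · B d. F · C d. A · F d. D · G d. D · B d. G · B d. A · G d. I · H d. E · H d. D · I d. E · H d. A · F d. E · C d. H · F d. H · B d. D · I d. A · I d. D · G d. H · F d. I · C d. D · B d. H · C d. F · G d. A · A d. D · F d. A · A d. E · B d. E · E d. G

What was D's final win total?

D's results: beat no one; lost to A, B, C, E, F, G, H, I.
That is 0 wins.

0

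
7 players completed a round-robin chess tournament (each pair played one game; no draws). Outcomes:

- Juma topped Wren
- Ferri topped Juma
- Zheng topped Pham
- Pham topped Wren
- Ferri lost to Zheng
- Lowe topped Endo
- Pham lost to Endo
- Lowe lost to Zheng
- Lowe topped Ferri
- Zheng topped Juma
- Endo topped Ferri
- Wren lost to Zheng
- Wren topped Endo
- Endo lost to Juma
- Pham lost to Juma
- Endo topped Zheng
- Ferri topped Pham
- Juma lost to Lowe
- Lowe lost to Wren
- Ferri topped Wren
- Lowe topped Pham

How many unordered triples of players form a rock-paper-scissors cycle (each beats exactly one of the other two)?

Win totals: Zheng 5, Juma 3, Endo 3, Ferri 3, Lowe 4, Wren 2, Pham 1.
A player with w wins dominates both others in C(w,2) triples; summing gives 10 + 3 + 3 + 3 + 6 + 1 + 0 = 26 transitive triples.
Total triples C(7,3) = 35, so cyclic triples = 35 − 26 = 9.

9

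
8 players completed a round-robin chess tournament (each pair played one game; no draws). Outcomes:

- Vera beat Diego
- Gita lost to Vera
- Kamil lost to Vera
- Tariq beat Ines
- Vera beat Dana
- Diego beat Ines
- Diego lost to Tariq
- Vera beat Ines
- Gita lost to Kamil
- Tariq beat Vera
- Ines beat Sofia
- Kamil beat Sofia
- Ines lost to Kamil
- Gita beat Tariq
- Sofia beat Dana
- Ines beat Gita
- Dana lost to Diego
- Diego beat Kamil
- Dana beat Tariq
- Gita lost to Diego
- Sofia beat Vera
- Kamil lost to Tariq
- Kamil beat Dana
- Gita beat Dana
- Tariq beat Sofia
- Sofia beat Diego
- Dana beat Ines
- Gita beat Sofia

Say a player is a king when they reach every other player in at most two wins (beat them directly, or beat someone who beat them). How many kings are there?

Diego cannot reach Vera in two steps.
Vera reaches everyone (king).
Kamil reaches everyone (king).
Tariq reaches everyone (king).
Gita reaches everyone (king).
Sofia reaches everyone (king).
Dana reaches everyone (king).
Ines cannot reach Kamil in two steps.
Kings: Vera, Kamil, Tariq, Gita, Sofia, Dana — 6.

6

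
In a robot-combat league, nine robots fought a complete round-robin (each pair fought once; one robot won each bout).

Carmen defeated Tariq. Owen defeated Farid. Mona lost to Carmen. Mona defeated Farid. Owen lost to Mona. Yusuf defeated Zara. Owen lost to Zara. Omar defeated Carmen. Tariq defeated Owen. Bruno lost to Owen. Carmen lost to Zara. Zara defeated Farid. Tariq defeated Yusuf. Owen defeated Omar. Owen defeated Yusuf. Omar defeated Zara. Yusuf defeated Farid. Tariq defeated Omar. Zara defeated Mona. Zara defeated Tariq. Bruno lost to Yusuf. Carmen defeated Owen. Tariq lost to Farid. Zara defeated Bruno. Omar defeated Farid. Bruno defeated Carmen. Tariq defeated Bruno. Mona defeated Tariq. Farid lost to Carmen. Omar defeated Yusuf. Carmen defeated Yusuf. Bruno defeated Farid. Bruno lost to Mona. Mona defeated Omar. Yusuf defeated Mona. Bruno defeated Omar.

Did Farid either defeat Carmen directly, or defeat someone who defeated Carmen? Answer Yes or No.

Farid did not beat Carmen directly.
Farid beat Tariq, but each of them lost to Carmen. No two-step path.

No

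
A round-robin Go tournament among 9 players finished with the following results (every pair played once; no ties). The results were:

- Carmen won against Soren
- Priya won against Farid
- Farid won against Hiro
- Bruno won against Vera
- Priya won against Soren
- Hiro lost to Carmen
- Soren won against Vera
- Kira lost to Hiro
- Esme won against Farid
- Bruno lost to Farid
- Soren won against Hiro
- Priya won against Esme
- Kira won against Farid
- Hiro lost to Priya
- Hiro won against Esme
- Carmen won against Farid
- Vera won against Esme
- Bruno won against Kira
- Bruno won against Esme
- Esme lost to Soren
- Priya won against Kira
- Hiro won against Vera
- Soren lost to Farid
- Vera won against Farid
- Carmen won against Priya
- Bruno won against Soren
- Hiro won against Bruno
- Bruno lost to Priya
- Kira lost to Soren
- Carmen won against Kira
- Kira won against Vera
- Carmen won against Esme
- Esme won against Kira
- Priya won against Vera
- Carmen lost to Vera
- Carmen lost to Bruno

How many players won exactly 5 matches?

1

Win totals: Soren 4, Carmen 6, Esme 2, Kira 2, Bruno 5, Farid 3, Hiro 4, Priya 7, Vera 3.
Exactly 5: Bruno — 1 player.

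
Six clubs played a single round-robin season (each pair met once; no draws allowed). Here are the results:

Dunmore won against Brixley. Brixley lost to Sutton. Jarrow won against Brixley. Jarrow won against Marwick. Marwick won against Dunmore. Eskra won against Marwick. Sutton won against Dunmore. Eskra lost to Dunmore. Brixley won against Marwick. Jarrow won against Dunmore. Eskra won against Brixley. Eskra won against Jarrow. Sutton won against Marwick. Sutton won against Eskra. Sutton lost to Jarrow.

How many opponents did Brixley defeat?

Brixley's results: beat Marwick; lost to Jarrow, Sutton, Dunmore, Eskra.
That is 1 win.

1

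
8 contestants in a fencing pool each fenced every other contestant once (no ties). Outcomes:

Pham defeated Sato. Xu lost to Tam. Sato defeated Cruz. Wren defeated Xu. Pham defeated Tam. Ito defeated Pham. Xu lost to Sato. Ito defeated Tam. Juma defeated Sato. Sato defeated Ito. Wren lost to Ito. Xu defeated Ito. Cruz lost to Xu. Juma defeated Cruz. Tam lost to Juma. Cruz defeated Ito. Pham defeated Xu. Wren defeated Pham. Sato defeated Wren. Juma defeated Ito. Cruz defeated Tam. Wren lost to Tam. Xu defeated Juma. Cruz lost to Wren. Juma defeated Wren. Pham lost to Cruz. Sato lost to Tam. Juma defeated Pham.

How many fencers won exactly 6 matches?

Win totals: Sato 4, Juma 6, Tam 3, Xu 3, Ito 3, Cruz 3, Pham 3, Wren 3.
Exactly 6: Juma — 1 fencer.

1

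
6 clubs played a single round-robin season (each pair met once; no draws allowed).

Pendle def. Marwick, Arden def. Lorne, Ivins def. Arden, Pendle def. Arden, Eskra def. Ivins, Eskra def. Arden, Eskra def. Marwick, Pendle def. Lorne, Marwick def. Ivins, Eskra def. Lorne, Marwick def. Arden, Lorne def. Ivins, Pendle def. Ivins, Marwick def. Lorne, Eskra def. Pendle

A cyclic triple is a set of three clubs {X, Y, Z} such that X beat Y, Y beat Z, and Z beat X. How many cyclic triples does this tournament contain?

1

Win totals: Lorne 1, Arden 1, Ivins 1, Eskra 5, Marwick 3, Pendle 4.
A club with w wins dominates both others in C(w,2) triples; summing gives 0 + 0 + 0 + 10 + 3 + 6 = 19 transitive triples.
Total triples C(6,3) = 20, so cyclic triples = 20 − 19 = 1.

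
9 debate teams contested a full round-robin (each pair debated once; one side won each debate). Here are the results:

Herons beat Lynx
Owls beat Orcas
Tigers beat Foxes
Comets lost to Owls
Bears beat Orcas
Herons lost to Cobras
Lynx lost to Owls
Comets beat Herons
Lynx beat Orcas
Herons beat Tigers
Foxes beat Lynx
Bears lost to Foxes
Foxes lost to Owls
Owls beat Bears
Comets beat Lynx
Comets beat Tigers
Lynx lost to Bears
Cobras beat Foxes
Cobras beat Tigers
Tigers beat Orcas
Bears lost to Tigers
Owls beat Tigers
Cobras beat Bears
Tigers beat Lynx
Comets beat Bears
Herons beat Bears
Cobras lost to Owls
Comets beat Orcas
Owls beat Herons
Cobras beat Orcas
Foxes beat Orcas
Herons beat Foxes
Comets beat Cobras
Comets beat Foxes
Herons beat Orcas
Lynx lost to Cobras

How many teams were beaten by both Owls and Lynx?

1

Owls beat: Comets, Lynx, Bears, Tigers, Orcas, Foxes, Cobras, Herons.
Lynx beat: Orcas.
Both beat: Orcas — 1.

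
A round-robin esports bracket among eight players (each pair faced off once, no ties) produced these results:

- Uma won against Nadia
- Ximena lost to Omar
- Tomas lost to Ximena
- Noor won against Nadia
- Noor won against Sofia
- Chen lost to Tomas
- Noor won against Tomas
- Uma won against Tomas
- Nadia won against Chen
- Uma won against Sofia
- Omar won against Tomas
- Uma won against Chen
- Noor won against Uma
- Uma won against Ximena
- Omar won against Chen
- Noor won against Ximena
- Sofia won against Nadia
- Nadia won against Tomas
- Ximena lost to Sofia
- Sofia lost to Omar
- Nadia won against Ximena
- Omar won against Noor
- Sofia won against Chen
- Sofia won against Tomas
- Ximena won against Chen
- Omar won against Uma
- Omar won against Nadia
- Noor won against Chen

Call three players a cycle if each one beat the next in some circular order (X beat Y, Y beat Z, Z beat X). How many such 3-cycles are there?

Win totals: Omar 7, Tomas 1, Noor 6, Ximena 2, Nadia 3, Uma 5, Chen 0, Sofia 4.
A player with w wins dominates both others in C(w,2) triples; summing gives 21 + 0 + 15 + 1 + 3 + 10 + 0 + 6 = 56 transitive triples.
Total triples C(8,3) = 56, so cyclic triples = 56 − 56 = 0.

0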